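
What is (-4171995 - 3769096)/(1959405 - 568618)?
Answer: -467123/81811 ≈ -5.7098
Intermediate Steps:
(-4171995 - 3769096)/(1959405 - 568618) = -7941091/1390787 = -7941091*1/1390787 = -467123/81811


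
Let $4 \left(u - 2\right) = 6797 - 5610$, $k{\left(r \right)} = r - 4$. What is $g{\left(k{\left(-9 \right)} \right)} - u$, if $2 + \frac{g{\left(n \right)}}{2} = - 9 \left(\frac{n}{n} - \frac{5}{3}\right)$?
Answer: $- \frac{1163}{4} \approx -290.75$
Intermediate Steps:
$k{\left(r \right)} = -4 + r$
$g{\left(n \right)} = 8$ ($g{\left(n \right)} = -4 + 2 \left(- 9 \left(\frac{n}{n} - \frac{5}{3}\right)\right) = -4 + 2 \left(- 9 \left(1 - \frac{5}{3}\right)\right) = -4 + 2 \left(\left(-9\right) \left(- \frac{2}{3}\right)\right) = -4 + 2 \cdot 6 = -4 + 12 = 8$)
$u = \frac{1195}{4}$ ($u = 2 + \frac{6797 - 5610}{4} = 2 + \frac{1}{4} \cdot 1187 = 2 + \frac{1187}{4} = \frac{1195}{4} \approx 298.75$)
$g{\left(k{\left(-9 \right)} \right)} - u = 8 - \frac{1195}{4} = - \frac{1163}{4}$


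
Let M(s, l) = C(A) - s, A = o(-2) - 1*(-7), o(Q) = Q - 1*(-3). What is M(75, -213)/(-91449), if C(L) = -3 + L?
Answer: 70/91449 ≈ 0.00076545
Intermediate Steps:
o(Q) = 3 + Q (o(Q) = Q + 3 = 3 + Q)
A = 8 (A = (3 - 2) - 1*(-7) = 1 + 7 = 8)
M(s, l) = 5 - s (M(s, l) = (-3 + 8) - s = 5 - s)
M(75, -213)/(-91449) = (5 - 1*75)/(-91449) = (5 - 75)*(-1/91449) = -70*(-1/91449) = 70/91449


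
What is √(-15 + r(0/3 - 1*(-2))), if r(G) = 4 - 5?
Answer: 4*I ≈ 4.0*I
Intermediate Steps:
r(G) = -1
√(-15 + r(0/3 - 1*(-2))) = √(-15 - 1) = √(-16) = 4*I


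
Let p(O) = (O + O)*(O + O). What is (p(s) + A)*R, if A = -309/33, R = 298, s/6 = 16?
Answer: 120809498/11 ≈ 1.0983e+7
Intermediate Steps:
s = 96 (s = 6*16 = 96)
p(O) = 4*O² (p(O) = (2*O)*(2*O) = 4*O²)
A = -103/11 (A = -309*1/33 = -103/11 ≈ -9.3636)
(p(s) + A)*R = (4*96² - 103/11)*298 = (4*9216 - 103/11)*298 = (36864 - 103/11)*298 = (405401/11)*298 = 120809498/11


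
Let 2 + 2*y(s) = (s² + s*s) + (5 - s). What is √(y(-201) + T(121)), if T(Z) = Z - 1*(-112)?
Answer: 4*√2546 ≈ 201.83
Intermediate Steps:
T(Z) = 112 + Z (T(Z) = Z + 112 = 112 + Z)
y(s) = 3/2 + s² - s/2 (y(s) = -1 + ((s² + s*s) + (5 - s))/2 = -1 + ((s² + s²) + (5 - s))/2 = -1 + (2*s² + (5 - s))/2 = -1 + (5 - s + 2*s²)/2 = -1 + (5/2 + s² - s/2) = 3/2 + s² - s/2)
√(y(-201) + T(121)) = √((3/2 + (-201)² - ½*(-201)) + (112 + 121)) = √((3/2 + 40401 + 201/2) + 233) = √(40503 + 233) = √40736 = 4*√2546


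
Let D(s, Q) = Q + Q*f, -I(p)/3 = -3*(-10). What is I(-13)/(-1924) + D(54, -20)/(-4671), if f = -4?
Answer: 50825/1497834 ≈ 0.033932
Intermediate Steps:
I(p) = -90 (I(p) = -(-9)*(-10) = -3*30 = -90)
D(s, Q) = -3*Q (D(s, Q) = Q + Q*(-4) = Q - 4*Q = -3*Q)
I(-13)/(-1924) + D(54, -20)/(-4671) = -90/(-1924) - 3*(-20)/(-4671) = -90*(-1/1924) + 60*(-1/4671) = 45/962 - 20/1557 = 50825/1497834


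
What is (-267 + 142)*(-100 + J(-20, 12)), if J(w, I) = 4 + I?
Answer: 10500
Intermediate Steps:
(-267 + 142)*(-100 + J(-20, 12)) = (-267 + 142)*(-100 + (4 + 12)) = -125*(-100 + 16) = -125*(-84) = 10500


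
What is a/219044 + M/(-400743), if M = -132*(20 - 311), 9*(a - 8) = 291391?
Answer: 93143977/1791435708 ≈ 0.051994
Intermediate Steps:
a = 291463/9 (a = 8 + (1/9)*291391 = 8 + 291391/9 = 291463/9 ≈ 32385.)
M = 38412 (M = -132*(-291) = 38412)
a/219044 + M/(-400743) = (291463/9)/219044 + 38412/(-400743) = (291463/9)*(1/219044) + 38412*(-1/400743) = 291463/1971396 - 4268/44527 = 93143977/1791435708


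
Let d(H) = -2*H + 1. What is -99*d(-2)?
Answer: -495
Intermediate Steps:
d(H) = 1 - 2*H
-99*d(-2) = -99*(1 - 2*(-2)) = -99*(1 + 4) = -99*5 = -495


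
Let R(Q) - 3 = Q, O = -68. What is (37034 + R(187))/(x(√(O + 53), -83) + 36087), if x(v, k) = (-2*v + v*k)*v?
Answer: 6204/6227 ≈ 0.99631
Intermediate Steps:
R(Q) = 3 + Q
x(v, k) = v*(-2*v + k*v) (x(v, k) = (-2*v + k*v)*v = v*(-2*v + k*v))
(37034 + R(187))/(x(√(O + 53), -83) + 36087) = (37034 + (3 + 187))/((√(-68 + 53))²*(-2 - 83) + 36087) = (37034 + 190)/((√(-15))²*(-85) + 36087) = 37224/((I*√15)²*(-85) + 36087) = 37224/(-15*(-85) + 36087) = 37224/(1275 + 36087) = 37224/37362 = 37224*(1/37362) = 6204/6227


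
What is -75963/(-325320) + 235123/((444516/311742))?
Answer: 662367949216223/4016942920 ≈ 1.6489e+5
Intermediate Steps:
-75963/(-325320) + 235123/((444516/311742)) = -75963*(-1/325320) + 235123/((444516*(1/311742))) = 25321/108440 + 235123/(74086/51957) = 25321/108440 + 235123*(51957/74086) = 25321/108440 + 12216285711/74086 = 662367949216223/4016942920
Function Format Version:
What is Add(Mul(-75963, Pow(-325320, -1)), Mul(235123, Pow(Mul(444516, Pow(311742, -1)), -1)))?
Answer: Rational(662367949216223, 4016942920) ≈ 1.6489e+5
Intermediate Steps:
Add(Mul(-75963, Pow(-325320, -1)), Mul(235123, Pow(Mul(444516, Pow(311742, -1)), -1))) = Add(Mul(-75963, Rational(-1, 325320)), Mul(235123, Pow(Mul(444516, Rational(1, 311742)), -1))) = Add(Rational(25321, 108440), Mul(235123, Pow(Rational(74086, 51957), -1))) = Add(Rational(25321, 108440), Mul(235123, Rational(51957, 74086))) = Add(Rational(25321, 108440), Rational(12216285711, 74086)) = Rational(662367949216223, 4016942920)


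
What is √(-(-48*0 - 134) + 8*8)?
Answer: 3*√22 ≈ 14.071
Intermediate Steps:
√(-(-48*0 - 134) + 8*8) = √(-(0 - 134) + 64) = √(-1*(-134) + 64) = √(134 + 64) = √198 = 3*√22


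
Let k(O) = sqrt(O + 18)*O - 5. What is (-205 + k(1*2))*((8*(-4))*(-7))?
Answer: -47040 + 896*sqrt(5) ≈ -45037.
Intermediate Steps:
k(O) = -5 + O*sqrt(18 + O) (k(O) = sqrt(18 + O)*O - 5 = O*sqrt(18 + O) - 5 = -5 + O*sqrt(18 + O))
(-205 + k(1*2))*((8*(-4))*(-7)) = (-205 + (-5 + (1*2)*sqrt(18 + 1*2)))*((8*(-4))*(-7)) = (-205 + (-5 + 2*sqrt(18 + 2)))*(-32*(-7)) = (-205 + (-5 + 2*sqrt(20)))*224 = (-205 + (-5 + 2*(2*sqrt(5))))*224 = (-205 + (-5 + 4*sqrt(5)))*224 = (-210 + 4*sqrt(5))*224 = -47040 + 896*sqrt(5)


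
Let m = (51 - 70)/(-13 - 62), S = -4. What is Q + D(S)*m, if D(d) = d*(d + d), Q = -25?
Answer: -1267/75 ≈ -16.893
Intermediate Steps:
D(d) = 2*d**2 (D(d) = d*(2*d) = 2*d**2)
m = 19/75 (m = -19/(-75) = -19*(-1/75) = 19/75 ≈ 0.25333)
Q + D(S)*m = -25 + (2*(-4)**2)*(19/75) = -25 + (2*16)*(19/75) = -25 + 32*(19/75) = -25 + 608/75 = -1267/75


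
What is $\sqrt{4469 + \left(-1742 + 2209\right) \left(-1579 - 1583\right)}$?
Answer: $i \sqrt{1472185} \approx 1213.3 i$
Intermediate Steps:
$\sqrt{4469 + \left(-1742 + 2209\right) \left(-1579 - 1583\right)} = \sqrt{4469 + 467 \left(-1579 - 1583\right)} = \sqrt{4469 + 467 \left(-3162\right)} = \sqrt{4469 - 1476654} = \sqrt{-1472185} = i \sqrt{1472185}$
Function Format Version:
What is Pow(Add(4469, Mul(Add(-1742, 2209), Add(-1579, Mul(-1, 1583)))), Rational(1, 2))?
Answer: Mul(I, Pow(1472185, Rational(1, 2))) ≈ Mul(1213.3, I)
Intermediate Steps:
Pow(Add(4469, Mul(Add(-1742, 2209), Add(-1579, Mul(-1, 1583)))), Rational(1, 2)) = Pow(Add(4469, Mul(467, Add(-1579, -1583))), Rational(1, 2)) = Pow(Add(4469, Mul(467, -3162)), Rational(1, 2)) = Pow(Add(4469, -1476654), Rational(1, 2)) = Pow(-1472185, Rational(1, 2)) = Mul(I, Pow(1472185, Rational(1, 2)))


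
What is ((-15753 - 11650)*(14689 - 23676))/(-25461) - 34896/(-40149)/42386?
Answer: -7760974529263687/802377724851 ≈ -9672.5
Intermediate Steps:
((-15753 - 11650)*(14689 - 23676))/(-25461) - 34896/(-40149)/42386 = -27403*(-8987)*(-1/25461) - 34896*(-1/40149)*(1/42386) = 246270761*(-1/25461) + (11632/13383)*(1/42386) = -246270761/25461 + 5816/283625919 = -7760974529263687/802377724851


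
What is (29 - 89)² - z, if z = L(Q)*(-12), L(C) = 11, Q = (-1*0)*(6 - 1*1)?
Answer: 3732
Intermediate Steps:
Q = 0 (Q = 0*(6 - 1) = 0*5 = 0)
z = -132 (z = 11*(-12) = -132)
(29 - 89)² - z = (29 - 89)² - 1*(-132) = (-60)² + 132 = 3600 + 132 = 3732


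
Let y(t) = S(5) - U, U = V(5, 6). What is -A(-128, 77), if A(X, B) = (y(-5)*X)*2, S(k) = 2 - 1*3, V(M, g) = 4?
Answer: -1280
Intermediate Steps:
S(k) = -1 (S(k) = 2 - 3 = -1)
U = 4
y(t) = -5 (y(t) = -1 - 1*4 = -1 - 4 = -5)
A(X, B) = -10*X (A(X, B) = -5*X*2 = -10*X)
-A(-128, 77) = -(-10)*(-128) = -1*1280 = -1280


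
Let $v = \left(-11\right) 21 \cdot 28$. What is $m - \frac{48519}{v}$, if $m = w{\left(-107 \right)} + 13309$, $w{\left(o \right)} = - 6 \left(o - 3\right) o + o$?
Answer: $- \frac{123777035}{2156} \approx -57411.0$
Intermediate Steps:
$w{\left(o \right)} = o + o \left(18 - 6 o\right)$ ($w{\left(o \right)} = - 6 \left(-3 + o\right) o + o = \left(18 - 6 o\right) o + o = o \left(18 - 6 o\right) + o = o + o \left(18 - 6 o\right)$)
$v = -6468$ ($v = \left(-231\right) 28 = -6468$)
$m = -57418$ ($m = - 107 \left(19 - -642\right) + 13309 = - 107 \left(19 + 642\right) + 13309 = \left(-107\right) 661 + 13309 = -70727 + 13309 = -57418$)
$m - \frac{48519}{v} = -57418 - \frac{48519}{-6468} = -57418 - 48519 \left(- \frac{1}{6468}\right) = -57418 - - \frac{16173}{2156} = -57418 + \frac{16173}{2156} = - \frac{123777035}{2156}$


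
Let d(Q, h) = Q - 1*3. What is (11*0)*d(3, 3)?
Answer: 0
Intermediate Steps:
d(Q, h) = -3 + Q (d(Q, h) = Q - 3 = -3 + Q)
(11*0)*d(3, 3) = (11*0)*(-3 + 3) = 0*0 = 0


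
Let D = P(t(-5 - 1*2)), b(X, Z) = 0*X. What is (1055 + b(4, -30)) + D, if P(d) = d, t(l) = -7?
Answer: 1048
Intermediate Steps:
b(X, Z) = 0
D = -7
(1055 + b(4, -30)) + D = (1055 + 0) - 7 = 1055 - 7 = 1048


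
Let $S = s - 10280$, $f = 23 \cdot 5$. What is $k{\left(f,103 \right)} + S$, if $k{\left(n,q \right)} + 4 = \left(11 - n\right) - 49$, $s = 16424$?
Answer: $5987$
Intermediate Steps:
$f = 115$
$k{\left(n,q \right)} = -42 - n$ ($k{\left(n,q \right)} = -4 - \left(38 + n\right) = -42 - n$)
$S = 6144$ ($S = 16424 - 10280 = 6144$)
$k{\left(f,103 \right)} + S = \left(-42 - 115\right) + 6144 = -157 + 6144 = 5987$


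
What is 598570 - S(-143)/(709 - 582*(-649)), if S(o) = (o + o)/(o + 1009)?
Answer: 98081016386013/163858891 ≈ 5.9857e+5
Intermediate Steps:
S(o) = 2*o/(1009 + o) (S(o) = (2*o)/(1009 + o) = 2*o/(1009 + o))
598570 - S(-143)/(709 - 582*(-649)) = 598570 - 2*(-143)/(1009 - 143)/(709 - 582*(-649)) = 598570 - 2*(-143)/866/(709 + 377718) = 598570 - 2*(-143)*(1/866)/378427 = 598570 - (-143)/(433*378427) = 598570 - 1*(-143/163858891) = 598570 + 143/163858891 = 98081016386013/163858891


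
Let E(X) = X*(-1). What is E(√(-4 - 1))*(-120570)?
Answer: 120570*I*√5 ≈ 2.696e+5*I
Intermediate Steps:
E(X) = -X
E(√(-4 - 1))*(-120570) = -√(-4 - 1)*(-120570) = -√(-5)*(-120570) = -I*√5*(-120570) = 120570*I*√5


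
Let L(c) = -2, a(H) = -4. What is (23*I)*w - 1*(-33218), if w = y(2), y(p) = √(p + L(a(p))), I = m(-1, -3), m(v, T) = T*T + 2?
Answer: 33218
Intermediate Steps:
m(v, T) = 2 + T² (m(v, T) = T² + 2 = 2 + T²)
I = 11 (I = 2 + (-3)² = 2 + 9 = 11)
y(p) = √(-2 + p) (y(p) = √(p - 2) = √(-2 + p))
w = 0 (w = √(-2 + 2) = √0 = 0)
(23*I)*w - 1*(-33218) = (23*11)*0 - 1*(-33218) = 253*0 + 33218 = 0 + 33218 = 33218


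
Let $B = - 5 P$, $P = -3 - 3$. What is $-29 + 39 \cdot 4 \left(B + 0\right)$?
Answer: $4651$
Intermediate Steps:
$P = -6$
$B = 30$ ($B = \left(-5\right) \left(-6\right) = 30$)
$-29 + 39 \cdot 4 \left(B + 0\right) = -29 + 39 \cdot 4 \left(30 + 0\right) = -29 + 39 \cdot 4 \cdot 30 = -29 + 39 \cdot 120 = -29 + 4680 = 4651$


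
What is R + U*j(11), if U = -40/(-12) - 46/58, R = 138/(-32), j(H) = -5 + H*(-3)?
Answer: -140371/1392 ≈ -100.84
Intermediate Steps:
j(H) = -5 - 3*H
R = -69/16 (R = 138*(-1/32) = -69/16 ≈ -4.3125)
U = 221/87 (U = -40*(-1/12) - 46*1/58 = 10/3 - 23/29 = 221/87 ≈ 2.5402)
R + U*j(11) = -69/16 + 221*(-5 - 3*11)/87 = -69/16 + 221*(-5 - 33)/87 = -69/16 + (221/87)*(-38) = -69/16 - 8398/87 = -140371/1392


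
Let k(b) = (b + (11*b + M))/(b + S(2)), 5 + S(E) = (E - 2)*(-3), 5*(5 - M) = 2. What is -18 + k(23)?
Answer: -217/90 ≈ -2.4111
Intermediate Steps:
M = 23/5 (M = 5 - 1/5*2 = 5 - 2/5 = 23/5 ≈ 4.6000)
S(E) = 1 - 3*E (S(E) = -5 + (E - 2)*(-3) = -5 + (-2 + E)*(-3) = -5 + (6 - 3*E) = 1 - 3*E)
k(b) = (23/5 + 12*b)/(-5 + b) (k(b) = (b + (11*b + 23/5))/(b + (1 - 3*2)) = (b + (23/5 + 11*b))/(b + (1 - 6)) = (23/5 + 12*b)/(b - 5) = (23/5 + 12*b)/(-5 + b))
-18 + k(23) = -18 + (23 + 60*23)/(5*(-5 + 23)) = -18 + (1/5)*(23 + 1380)/18 = -18 + (1/5)*(1/18)*1403 = -18 + 1403/90 = -217/90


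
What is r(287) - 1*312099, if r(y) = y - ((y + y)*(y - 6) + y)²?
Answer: -26108731373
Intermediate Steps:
r(y) = y - (y + 2*y*(-6 + y))² (r(y) = y - ((2*y)*(-6 + y) + y)² = y - (2*y*(-6 + y) + y)² = y - (y + 2*y*(-6 + y))²)
r(287) - 1*312099 = (287 - 1*287²*(-11 + 2*287)²) - 1*312099 = (287 - 1*82369*(-11 + 574)²) - 312099 = (287 - 1*82369*563²) - 312099 = (287 - 1*82369*316969) - 312099 = (287 - 26108419561) - 312099 = -26108419274 - 312099 = -26108731373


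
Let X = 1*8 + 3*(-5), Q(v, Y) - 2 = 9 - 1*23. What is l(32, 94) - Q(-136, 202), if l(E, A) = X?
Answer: 5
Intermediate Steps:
Q(v, Y) = -12 (Q(v, Y) = 2 + (9 - 1*23) = 2 + (9 - 23) = 2 - 14 = -12)
X = -7 (X = 8 - 15 = -7)
l(E, A) = -7
l(32, 94) - Q(-136, 202) = -7 - 1*(-12) = -7 + 12 = 5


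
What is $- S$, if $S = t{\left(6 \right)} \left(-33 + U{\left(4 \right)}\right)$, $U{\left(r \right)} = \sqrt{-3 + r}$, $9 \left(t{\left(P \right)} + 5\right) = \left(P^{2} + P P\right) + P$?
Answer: $\frac{352}{3} \approx 117.33$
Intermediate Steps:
$t{\left(P \right)} = -5 + \frac{P}{9} + \frac{2 P^{2}}{9}$ ($t{\left(P \right)} = -5 + \frac{\left(P^{2} + P P\right) + P}{9} = -5 + \frac{\left(P^{2} + P^{2}\right) + P}{9} = -5 + \frac{2 P^{2} + P}{9} = -5 + \frac{P + 2 P^{2}}{9} = -5 + \left(\frac{P}{9} + \frac{2 P^{2}}{9}\right) = -5 + \frac{P}{9} + \frac{2 P^{2}}{9}$)
$S = - \frac{352}{3}$ ($S = \left(-5 + \frac{1}{9} \cdot 6 + \frac{2 \cdot 6^{2}}{9}\right) \left(-33 + \sqrt{-3 + 4}\right) = \left(-5 + \frac{2}{3} + \frac{2}{9} \cdot 36\right) \left(-33 + \sqrt{1}\right) = \left(-5 + \frac{2}{3} + 8\right) \left(-33 + 1\right) = \frac{11}{3} \left(-32\right) = - \frac{352}{3} \approx -117.33$)
$- S = \left(-1\right) \left(- \frac{352}{3}\right) = \frac{352}{3}$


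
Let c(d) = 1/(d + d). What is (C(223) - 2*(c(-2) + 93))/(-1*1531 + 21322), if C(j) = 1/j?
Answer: -27577/2942262 ≈ -0.0093727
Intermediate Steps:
c(d) = 1/(2*d)
(C(223) - 2*(c(-2) + 93))/(-1*1531 + 21322) = (1/223 - 2*((1/2)/(-2) + 93))/(-1*1531 + 21322) = (1/223 - 2*((1/2)*(-1/2) + 93))/(-1531 + 21322) = (1/223 - 2*(-1/4 + 93))/19791 = (1/223 - 2*371/4)*(1/19791) = (1/223 - 371/2)*(1/19791) = -82731/446*1/19791 = -27577/2942262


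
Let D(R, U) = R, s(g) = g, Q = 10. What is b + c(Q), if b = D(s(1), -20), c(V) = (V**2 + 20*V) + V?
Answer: 311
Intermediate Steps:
c(V) = V**2 + 21*V
b = 1
b + c(Q) = 1 + 10*(21 + 10) = 1 + 10*31 = 1 + 310 = 311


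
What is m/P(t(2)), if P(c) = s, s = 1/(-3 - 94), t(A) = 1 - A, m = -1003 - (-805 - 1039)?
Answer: -81577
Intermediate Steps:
m = 841 (m = -1003 - 1*(-1844) = -1003 + 1844 = 841)
s = -1/97 (s = 1/(-97) = -1/97 ≈ -0.010309)
P(c) = -1/97
m/P(t(2)) = 841/(-1/97) = 841*(-97) = -81577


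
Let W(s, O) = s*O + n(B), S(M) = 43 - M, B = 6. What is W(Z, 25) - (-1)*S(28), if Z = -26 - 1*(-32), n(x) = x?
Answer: 171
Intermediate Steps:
Z = 6 (Z = -26 + 32 = 6)
W(s, O) = 6 + O*s (W(s, O) = s*O + 6 = O*s + 6 = 6 + O*s)
W(Z, 25) - (-1)*S(28) = (6 + 25*6) - (-1)*(43 - 1*28) = (6 + 150) - (-1)*(43 - 28) = 156 - (-1)*15 = 156 - 1*(-15) = 156 + 15 = 171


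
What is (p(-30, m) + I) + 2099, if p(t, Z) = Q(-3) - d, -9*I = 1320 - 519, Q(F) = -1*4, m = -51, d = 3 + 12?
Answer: 1991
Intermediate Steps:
d = 15
Q(F) = -4
I = -89 (I = -(1320 - 519)/9 = -⅑*801 = -89)
p(t, Z) = -19 (p(t, Z) = -4 - 1*15 = -4 - 15 = -19)
(p(-30, m) + I) + 2099 = (-19 - 89) + 2099 = -108 + 2099 = 1991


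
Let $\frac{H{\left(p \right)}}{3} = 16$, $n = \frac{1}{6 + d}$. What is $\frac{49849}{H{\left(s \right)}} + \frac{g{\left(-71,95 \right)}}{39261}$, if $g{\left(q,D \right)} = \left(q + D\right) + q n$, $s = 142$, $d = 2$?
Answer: $\frac{217458035}{209392} \approx 1038.5$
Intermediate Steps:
$n = \frac{1}{8}$ ($n = \frac{1}{6 + 2} = \frac{1}{8} \approx 0.125$)
$H{\left(p \right)} = 48$ ($H{\left(p \right)} = 3 \cdot 16 = 48$)
$g{\left(q,D \right)} = D + \frac{9 q}{8}$ ($g{\left(q,D \right)} = \left(q + D\right) + q \frac{1}{8} = \left(D + q\right) + \frac{q}{8} = D + \frac{9 q}{8}$)
$\frac{49849}{H{\left(s \right)}} + \frac{g{\left(-71,95 \right)}}{39261} = \frac{49849}{48} + \frac{95 + \frac{9}{8} \left(-71\right)}{39261} = 49849 \cdot \frac{1}{48} + \left(95 - \frac{639}{8}\right) \frac{1}{39261} = \frac{49849}{48} + \frac{121}{8} \cdot \frac{1}{39261} = \frac{49849}{48} + \frac{121}{314088} = \frac{217458035}{209392}$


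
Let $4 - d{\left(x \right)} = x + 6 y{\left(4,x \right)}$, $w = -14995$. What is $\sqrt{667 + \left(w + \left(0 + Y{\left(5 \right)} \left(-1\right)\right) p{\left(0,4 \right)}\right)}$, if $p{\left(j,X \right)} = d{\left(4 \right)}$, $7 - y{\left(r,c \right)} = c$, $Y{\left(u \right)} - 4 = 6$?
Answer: $6 i \sqrt{393} \approx 118.95 i$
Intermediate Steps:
$Y{\left(u \right)} = 10$ ($Y{\left(u \right)} = 4 + 6 = 10$)
$y{\left(r,c \right)} = 7 - c$
$d{\left(x \right)} = -38 + 5 x$ ($d{\left(x \right)} = 4 - \left(x + 6 \left(7 - x\right)\right) = 4 - \left(x - \left(-42 + 6 x\right)\right) = 4 - \left(42 - 5 x\right) = 4 + \left(-42 + 5 x\right) = -38 + 5 x$)
$p{\left(j,X \right)} = -18$ ($p{\left(j,X \right)} = -38 + 5 \cdot 4 = -38 + 20 = -18$)
$\sqrt{667 + \left(w + \left(0 + Y{\left(5 \right)} \left(-1\right)\right) p{\left(0,4 \right)}\right)} = \sqrt{667 - \left(14995 - \left(0 + 10 \left(-1\right)\right) \left(-18\right)\right)} = \sqrt{667 - \left(14995 - \left(0 - 10\right) \left(-18\right)\right)} = \sqrt{667 - 14815} = \sqrt{-14148} = 6 i \sqrt{393}$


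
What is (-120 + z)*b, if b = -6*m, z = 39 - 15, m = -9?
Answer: -5184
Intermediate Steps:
z = 24
b = 54 (b = -6*(-9) = 54)
(-120 + z)*b = (-120 + 24)*54 = -96*54 = -5184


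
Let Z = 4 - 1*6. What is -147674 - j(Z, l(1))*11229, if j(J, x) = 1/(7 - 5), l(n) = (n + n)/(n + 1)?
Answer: -306577/2 ≈ -1.5329e+5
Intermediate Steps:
Z = -2 (Z = 4 - 6 = -2)
l(n) = 2*n/(1 + n) (l(n) = (2*n)/(1 + n) = 2*n/(1 + n))
j(J, x) = 1/2
-147674 - j(Z, l(1))*11229 = -147674 - 11229/2 = -306577/2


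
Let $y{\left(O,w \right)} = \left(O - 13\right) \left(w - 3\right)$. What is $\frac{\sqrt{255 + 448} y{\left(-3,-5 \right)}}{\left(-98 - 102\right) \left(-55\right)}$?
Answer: $\frac{16 \sqrt{703}}{1375} \approx 0.30853$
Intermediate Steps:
$y{\left(O,w \right)} = \left(-13 + O\right) \left(-3 + w\right)$
$\frac{\sqrt{255 + 448} y{\left(-3,-5 \right)}}{\left(-98 - 102\right) \left(-55\right)} = \frac{\sqrt{255 + 448} \left(39 - -65 - -9 - -15\right)}{\left(-98 - 102\right) \left(-55\right)} = \frac{\sqrt{703} \left(39 + 65 + 9 + 15\right)}{\left(-200\right) \left(-55\right)} = \frac{\sqrt{703} \cdot 128}{11000} = 128 \sqrt{703} \cdot \frac{1}{11000} = \frac{16 \sqrt{703}}{1375}$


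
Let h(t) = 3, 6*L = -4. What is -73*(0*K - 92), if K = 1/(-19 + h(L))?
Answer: 6716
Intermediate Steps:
L = -⅔ (L = (⅙)*(-4) = -⅔ ≈ -0.66667)
K = -1/16 (K = 1/(-19 + 3) = 1/(-16) = -1/16 ≈ -0.062500)
-73*(0*K - 92) = -73*(0*(-1/16) - 92) = -73*(0 - 92) = -73*(-92) = 6716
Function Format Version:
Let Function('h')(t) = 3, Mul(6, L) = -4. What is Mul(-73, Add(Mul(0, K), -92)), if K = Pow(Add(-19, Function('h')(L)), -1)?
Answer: 6716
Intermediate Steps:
L = Rational(-2, 3) (L = Mul(Rational(1, 6), -4) = Rational(-2, 3) ≈ -0.66667)
K = Rational(-1, 16) (K = Pow(Add(-19, 3), -1) = Pow(-16, -1) = Rational(-1, 16) ≈ -0.062500)
Mul(-73, Add(Mul(0, K), -92)) = Mul(-73, Add(Mul(0, Rational(-1, 16)), -92)) = Mul(-73, Add(0, -92)) = Mul(-73, -92) = 6716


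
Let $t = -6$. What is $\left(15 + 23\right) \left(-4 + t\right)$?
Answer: $-380$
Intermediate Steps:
$\left(15 + 23\right) \left(-4 + t\right) = \left(15 + 23\right) \left(-4 - 6\right) = 38 \left(-10\right) = -380$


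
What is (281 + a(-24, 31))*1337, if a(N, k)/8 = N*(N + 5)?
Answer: 5253073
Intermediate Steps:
a(N, k) = 8*N*(5 + N) (a(N, k) = 8*(N*(N + 5)) = 8*(N*(5 + N)) = 8*N*(5 + N))
(281 + a(-24, 31))*1337 = (281 + 8*(-24)*(5 - 24))*1337 = (281 + 8*(-24)*(-19))*1337 = (281 + 3648)*1337 = 3929*1337 = 5253073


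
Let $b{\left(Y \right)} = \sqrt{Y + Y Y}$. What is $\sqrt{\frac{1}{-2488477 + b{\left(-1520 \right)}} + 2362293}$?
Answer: $\frac{2 \sqrt{1469627949440 - 16536051 \sqrt{2945}}}{\sqrt{2488477 - 28 \sqrt{2945}}} \approx 1537.0$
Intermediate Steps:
$b{\left(Y \right)} = \sqrt{Y + Y^{2}}$
$\sqrt{\frac{1}{-2488477 + b{\left(-1520 \right)}} + 2362293} = \sqrt{\frac{1}{-2488477 + \sqrt{- 1520 \left(1 - 1520\right)}} + 2362293} = \sqrt{\frac{1}{-2488477 + \sqrt{\left(-1520\right) \left(-1519\right)}} + 2362293} = \sqrt{\frac{1}{-2488477 + \sqrt{2308880}} + 2362293} = \sqrt{\frac{1}{-2488477 + 28 \sqrt{2945}} + 2362293} = \sqrt{2362293 + \frac{1}{-2488477 + 28 \sqrt{2945}}}$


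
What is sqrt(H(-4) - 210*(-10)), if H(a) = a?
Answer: 4*sqrt(131) ≈ 45.782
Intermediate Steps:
sqrt(H(-4) - 210*(-10)) = sqrt(-4 - 210*(-10)) = sqrt(-4 + 2100) = sqrt(2096) = 4*sqrt(131)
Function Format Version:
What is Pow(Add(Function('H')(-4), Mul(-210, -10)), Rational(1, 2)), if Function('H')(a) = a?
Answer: Mul(4, Pow(131, Rational(1, 2))) ≈ 45.782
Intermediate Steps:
Pow(Add(Function('H')(-4), Mul(-210, -10)), Rational(1, 2)) = Pow(Add(-4, Mul(-210, -10)), Rational(1, 2)) = Pow(Add(-4, 2100), Rational(1, 2)) = Pow(2096, Rational(1, 2)) = Mul(4, Pow(131, Rational(1, 2)))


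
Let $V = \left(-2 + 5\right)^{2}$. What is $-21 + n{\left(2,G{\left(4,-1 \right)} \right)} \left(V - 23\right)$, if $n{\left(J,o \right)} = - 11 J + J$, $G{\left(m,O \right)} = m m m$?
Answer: $259$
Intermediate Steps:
$V = 9$ ($V = 3^{2} = 9$)
$G{\left(m,O \right)} = m^{3}$ ($G{\left(m,O \right)} = m^{2} m = m^{3}$)
$n{\left(J,o \right)} = - 10 J$
$-21 + n{\left(2,G{\left(4,-1 \right)} \right)} \left(V - 23\right) = -21 + \left(-10\right) 2 \left(9 - 23\right) = -21 - -280 = -21 + 280 = 259$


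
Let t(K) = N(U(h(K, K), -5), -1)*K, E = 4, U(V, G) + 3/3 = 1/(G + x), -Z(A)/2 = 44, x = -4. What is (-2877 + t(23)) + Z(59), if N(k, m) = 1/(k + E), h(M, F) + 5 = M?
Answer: -76883/26 ≈ -2957.0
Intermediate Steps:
h(M, F) = -5 + M
Z(A) = -88 (Z(A) = -2*44 = -88)
U(V, G) = -1 + 1/(-4 + G) (U(V, G) = -1 + 1/(G - 4) = -1 + 1/(-4 + G))
N(k, m) = 1/(4 + k) (N(k, m) = 1/(k + 4) = 1/(4 + k))
t(K) = 9*K/26 (t(K) = K/(4 + (5 - 1*(-5))/(-4 - 5)) = K/(4 + (5 + 5)/(-9)) = K/(4 - ⅑*10) = K/(4 - 10/9) = K/(26/9) = 9*K/26)
(-2877 + t(23)) + Z(59) = (-2877 + (9/26)*23) - 88 = (-2877 + 207/26) - 88 = -74595/26 - 88 = -76883/26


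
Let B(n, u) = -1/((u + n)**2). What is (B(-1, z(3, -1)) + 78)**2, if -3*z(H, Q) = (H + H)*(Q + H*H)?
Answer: 508096681/83521 ≈ 6083.5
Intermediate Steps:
z(H, Q) = -2*H*(Q + H**2)/3 (z(H, Q) = -(H + H)*(Q + H*H)/3 = -2*H*(Q + H**2)/3)
B(n, u) = -1/(n + u)**2 (B(n, u) = -1/((n + u)**2) = -1/(n + u)**2)
(B(-1, z(3, -1)) + 78)**2 = (-1/(-1 - 2/3*3*(-1 + 3**2))**2 + 78)**2 = (-1/(-1 - 2/3*3*(-1 + 9))**2 + 78)**2 = (-1/(-1 - 2/3*3*8)**2 + 78)**2 = (-1/(-1 - 16)**2 + 78)**2 = (-1/(-17)**2 + 78)**2 = (-1*1/289 + 78)**2 = (-1/289 + 78)**2 = (22541/289)**2 = 508096681/83521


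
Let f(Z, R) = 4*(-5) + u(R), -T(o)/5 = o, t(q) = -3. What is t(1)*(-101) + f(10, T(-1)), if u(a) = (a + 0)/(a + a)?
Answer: 567/2 ≈ 283.50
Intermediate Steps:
u(a) = ½ (u(a) = a/((2*a)) = a*(1/(2*a)) = ½)
T(o) = -5*o
f(Z, R) = -39/2 (f(Z, R) = 4*(-5) + ½ = -20 + ½ = -39/2)
t(1)*(-101) + f(10, T(-1)) = -3*(-101) - 39/2 = 303 - 39/2 = 567/2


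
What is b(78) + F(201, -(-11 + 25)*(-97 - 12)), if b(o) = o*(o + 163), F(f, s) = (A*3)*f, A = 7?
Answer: 23019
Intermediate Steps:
F(f, s) = 21*f (F(f, s) = (7*3)*f = 21*f)
b(o) = o*(163 + o)
b(78) + F(201, -(-11 + 25)*(-97 - 12)) = 78*(163 + 78) + 21*201 = 78*241 + 4221 = 18798 + 4221 = 23019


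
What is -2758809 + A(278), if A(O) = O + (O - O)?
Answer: -2758531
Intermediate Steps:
A(O) = O (A(O) = O + 0 = O)
-2758809 + A(278) = -2758809 + 278 = -2758531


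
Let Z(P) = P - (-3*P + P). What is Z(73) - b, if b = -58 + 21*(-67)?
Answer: 1684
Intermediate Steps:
Z(P) = 3*P (Z(P) = P - (-2)*P = P + 2*P = 3*P)
b = -1465 (b = -58 - 1407 = -1465)
Z(73) - b = 3*73 - 1*(-1465) = 219 + 1465 = 1684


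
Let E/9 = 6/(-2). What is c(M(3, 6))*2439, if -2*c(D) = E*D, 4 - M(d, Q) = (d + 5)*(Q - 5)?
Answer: -131706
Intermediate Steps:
M(d, Q) = 4 - (-5 + Q)*(5 + d) (M(d, Q) = 4 - (d + 5)*(Q - 5) = 4 - (5 + d)*(-5 + Q) = 4 - (-5 + Q)*(5 + d))
E = -27 (E = 9*(6/(-2)) = 9*(6*(-½)) = 9*(-3) = -27)
c(D) = 27*D/2 (c(D) = -(-27)*D/2 = 27*D/2)
c(M(3, 6))*2439 = (27*(29 - 5*6 + 5*3 - 1*6*3)/2)*2439 = (27*(29 - 30 + 15 - 18)/2)*2439 = ((27/2)*(-4))*2439 = -54*2439 = -131706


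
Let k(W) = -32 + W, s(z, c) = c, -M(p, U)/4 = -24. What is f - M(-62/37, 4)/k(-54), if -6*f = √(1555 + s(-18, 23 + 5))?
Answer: 48/43 - √1583/6 ≈ -5.5149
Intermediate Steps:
M(p, U) = 96 (M(p, U) = -4*(-24) = 96)
f = -√1583/6 (f = -√(1555 + (23 + 5))/6 = -√(1555 + 28)/6 = -√1583/6 ≈ -6.6312)
f - M(-62/37, 4)/k(-54) = -√1583/6 - 96/(-32 - 54) = -√1583/6 - 96/(-86) = -√1583/6 - 96*(-1)/86 = -√1583/6 - 1*(-48/43) = -√1583/6 + 48/43 = 48/43 - √1583/6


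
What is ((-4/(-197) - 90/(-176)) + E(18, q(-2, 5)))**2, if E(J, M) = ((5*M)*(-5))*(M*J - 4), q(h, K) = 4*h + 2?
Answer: 84818164805349889/300536896 ≈ 2.8222e+8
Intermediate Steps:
q(h, K) = 2 + 4*h
E(J, M) = -25*M*(-4 + J*M) (E(J, M) = (-25*M)*(J*M - 4) = (-25*M)*(-4 + J*M) = -25*M*(-4 + J*M))
((-4/(-197) - 90/(-176)) + E(18, q(-2, 5)))**2 = ((-4/(-197) - 90/(-176)) + 25*(2 + 4*(-2))*(4 - 1*18*(2 + 4*(-2))))**2 = ((-4*(-1/197) - 90*(-1/176)) + 25*(2 - 8)*(4 - 1*18*(2 - 8)))**2 = ((4/197 + 45/88) + 25*(-6)*(4 - 1*18*(-6)))**2 = (9217/17336 + 25*(-6)*(4 + 108))**2 = (9217/17336 + 25*(-6)*112)**2 = (9217/17336 - 16800)**2 = (-291235583/17336)**2 = 84818164805349889/300536896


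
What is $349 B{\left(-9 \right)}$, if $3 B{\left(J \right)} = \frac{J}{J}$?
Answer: $\frac{349}{3} \approx 116.33$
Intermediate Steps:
$B{\left(J \right)} = \frac{1}{3}$ ($B{\left(J \right)} = \frac{J \frac{1}{J}}{3} = \frac{1}{3} \cdot 1 = \frac{1}{3}$)
$349 B{\left(-9 \right)} = 349 \cdot \frac{1}{3} = \frac{349}{3}$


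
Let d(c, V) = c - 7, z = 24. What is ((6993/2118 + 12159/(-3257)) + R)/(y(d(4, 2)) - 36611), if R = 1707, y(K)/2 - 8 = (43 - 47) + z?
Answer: -1308051769/28018700770 ≈ -0.046685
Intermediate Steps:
d(c, V) = -7 + c
y(K) = 56 (y(K) = 16 + 2*((43 - 47) + 24) = 16 + 2*(-4 + 24) = 16 + 2*20 = 16 + 40 = 56)
((6993/2118 + 12159/(-3257)) + R)/(y(d(4, 2)) - 36611) = ((6993/2118 + 12159/(-3257)) + 1707)/(56 - 36611) = ((6993*(1/2118) + 12159*(-1/3257)) + 1707)/(-36555) = ((2331/706 - 12159/3257) + 1707)*(-1/36555) = (-992187/2299442 + 1707)*(-1/36555) = (3924155307/2299442)*(-1/36555) = -1308051769/28018700770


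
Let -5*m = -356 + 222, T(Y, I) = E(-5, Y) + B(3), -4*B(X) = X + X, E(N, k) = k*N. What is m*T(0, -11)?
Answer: -201/5 ≈ -40.200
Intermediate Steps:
E(N, k) = N*k
B(X) = -X/2 (B(X) = -(X + X)/4 = -X/2)
T(Y, I) = -3/2 - 5*Y (T(Y, I) = -5*Y - 1/2*3 = -5*Y - 3/2 = -3/2 - 5*Y)
m = 134/5 (m = -(-356 + 222)/5 = -1/5*(-134) = 134/5 ≈ 26.800)
m*T(0, -11) = 134*(-3/2 - 5*0)/5 = 134*(-3/2 + 0)/5 = (134/5)*(-3/2) = -201/5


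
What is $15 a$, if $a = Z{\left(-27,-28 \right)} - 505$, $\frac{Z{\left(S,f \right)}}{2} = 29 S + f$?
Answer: $-31905$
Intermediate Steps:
$Z{\left(S,f \right)} = 2 f + 58 S$ ($Z{\left(S,f \right)} = 2 \left(29 S + f\right) = 2 \left(f + 29 S\right) = 2 f + 58 S$)
$a = -2127$ ($a = \left(2 \left(-28\right) + 58 \left(-27\right)\right) - 505 = \left(-56 - 1566\right) - 505 = -1622 - 505 = -2127$)
$15 a = 15 \left(-2127\right) = -31905$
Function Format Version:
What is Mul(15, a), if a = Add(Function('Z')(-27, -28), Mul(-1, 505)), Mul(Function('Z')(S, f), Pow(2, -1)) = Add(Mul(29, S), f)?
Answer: -31905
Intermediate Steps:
Function('Z')(S, f) = Add(Mul(2, f), Mul(58, S)) (Function('Z')(S, f) = Mul(2, Add(Mul(29, S), f)) = Mul(2, Add(f, Mul(29, S))) = Add(Mul(2, f), Mul(58, S)))
a = -2127 (a = Add(Add(Mul(2, -28), Mul(58, -27)), Mul(-1, 505)) = Add(Add(-56, -1566), -505) = Add(-1622, -505) = -2127)
Mul(15, a) = Mul(15, -2127) = -31905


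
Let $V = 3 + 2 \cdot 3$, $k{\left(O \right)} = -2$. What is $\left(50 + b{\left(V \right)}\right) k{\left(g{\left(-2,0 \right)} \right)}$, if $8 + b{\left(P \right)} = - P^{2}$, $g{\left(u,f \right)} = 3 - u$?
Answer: $78$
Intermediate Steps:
$V = 9$ ($V = 3 + 6 = 9$)
$b{\left(P \right)} = -8 - P^{2}$
$\left(50 + b{\left(V \right)}\right) k{\left(g{\left(-2,0 \right)} \right)} = \left(50 - 89\right) \left(-2\right) = \left(-39\right) \left(-2\right) = 78$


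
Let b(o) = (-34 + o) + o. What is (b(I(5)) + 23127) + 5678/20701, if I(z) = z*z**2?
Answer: 483229121/20701 ≈ 23343.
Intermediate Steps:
I(z) = z**3
b(o) = -34 + 2*o
(b(I(5)) + 23127) + 5678/20701 = ((-34 + 2*5**3) + 23127) + 5678/20701 = ((-34 + 2*125) + 23127) + 5678*(1/20701) = ((-34 + 250) + 23127) + 5678/20701 = (216 + 23127) + 5678/20701 = 23343 + 5678/20701 = 483229121/20701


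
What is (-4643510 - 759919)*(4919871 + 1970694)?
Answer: -37232678747385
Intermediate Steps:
(-4643510 - 759919)*(4919871 + 1970694) = -5403429*6890565 = -37232678747385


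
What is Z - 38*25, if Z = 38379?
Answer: 37429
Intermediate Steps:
Z - 38*25 = 38379 - 38*25 = 38379 - 1*950 = 38379 - 950 = 37429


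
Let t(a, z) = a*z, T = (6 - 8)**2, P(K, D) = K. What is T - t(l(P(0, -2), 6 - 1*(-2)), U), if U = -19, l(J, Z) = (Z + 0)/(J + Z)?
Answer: 23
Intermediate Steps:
l(J, Z) = Z/(J + Z)
T = 4 (T = (-2)**2 = 4)
T - t(l(P(0, -2), 6 - 1*(-2)), U) = 4 - (6 - 1*(-2))/(0 + (6 - 1*(-2)))*(-19) = 4 - (6 + 2)/(0 + (6 + 2))*(-19) = 4 - 8/(0 + 8)*(-19) = 4 - 8/8*(-19) = 4 - 8*(1/8)*(-19) = 4 - (-19) = 4 - 1*(-19) = 4 + 19 = 23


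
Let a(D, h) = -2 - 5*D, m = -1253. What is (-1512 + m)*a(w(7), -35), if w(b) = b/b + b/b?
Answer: 33180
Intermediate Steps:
w(b) = 2 (w(b) = 1 + 1 = 2)
(-1512 + m)*a(w(7), -35) = (-1512 - 1253)*(-2 - 5*2) = -2765*(-2 - 10) = -2765*(-12) = 33180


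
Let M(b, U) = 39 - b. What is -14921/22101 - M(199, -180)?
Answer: 3521239/22101 ≈ 159.32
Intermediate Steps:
-14921/22101 - M(199, -180) = -14921/22101 - (39 - 1*199) = -14921*1/22101 - (39 - 199) = -14921/22101 - 1*(-160) = -14921/22101 + 160 = 3521239/22101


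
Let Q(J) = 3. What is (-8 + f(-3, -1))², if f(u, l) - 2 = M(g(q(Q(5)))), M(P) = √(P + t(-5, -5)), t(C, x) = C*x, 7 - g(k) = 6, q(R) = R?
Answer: (6 - √26)² ≈ 0.81177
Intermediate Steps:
g(k) = 1 (g(k) = 7 - 1*6 = 7 - 6 = 1)
M(P) = √(25 + P) (M(P) = √(P - 5*(-5)) = √(P + 25) = √(25 + P))
f(u, l) = 2 + √26 (f(u, l) = 2 + √(25 + 1) = 2 + √26)
(-8 + f(-3, -1))² = (-8 + (2 + √26))² = (-6 + √26)²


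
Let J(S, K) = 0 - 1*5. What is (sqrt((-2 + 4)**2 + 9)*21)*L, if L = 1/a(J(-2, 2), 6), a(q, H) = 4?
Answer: 21*sqrt(13)/4 ≈ 18.929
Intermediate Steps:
J(S, K) = -5 (J(S, K) = 0 - 5 = -5)
L = 1/4 ≈ 0.25000
(sqrt((-2 + 4)**2 + 9)*21)*L = (sqrt((-2 + 4)**2 + 9)*21)*(1/4) = (sqrt(2**2 + 9)*21)*(1/4) = (sqrt(4 + 9)*21)*(1/4) = (sqrt(13)*21)*(1/4) = (21*sqrt(13))*(1/4) = 21*sqrt(13)/4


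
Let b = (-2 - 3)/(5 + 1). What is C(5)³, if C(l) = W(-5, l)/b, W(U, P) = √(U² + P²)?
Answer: -432*√2 ≈ -610.94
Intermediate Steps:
W(U, P) = √(P² + U²)
b = -⅚ (b = -5/6 = -5*⅙ = -⅚ ≈ -0.83333)
C(l) = -6*√(25 + l²)/5 (C(l) = √(l² + (-5)²)/(-⅚) = √(l² + 25)*(-6/5) = √(25 + l²)*(-6/5) = -6*√(25 + l²)/5)
C(5)³ = (-6*√(25 + 5²)/5)³ = (-6*√(25 + 25)/5)³ = (-6*√2)³ = -432*√2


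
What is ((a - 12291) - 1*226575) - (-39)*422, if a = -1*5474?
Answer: -227882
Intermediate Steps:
a = -5474
((a - 12291) - 1*226575) - (-39)*422 = ((-5474 - 12291) - 1*226575) - (-39)*422 = (-17765 - 226575) - 1*(-16458) = -244340 + 16458 = -227882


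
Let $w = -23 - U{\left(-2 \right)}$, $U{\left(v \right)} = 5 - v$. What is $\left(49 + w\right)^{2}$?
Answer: $361$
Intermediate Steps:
$w = -30$ ($w = -23 - \left(5 - -2\right) = -23 - \left(5 + 2\right) = -23 - 7 = -30$)
$\left(49 + w\right)^{2} = \left(49 - 30\right)^{2} = 19^{2} = 361$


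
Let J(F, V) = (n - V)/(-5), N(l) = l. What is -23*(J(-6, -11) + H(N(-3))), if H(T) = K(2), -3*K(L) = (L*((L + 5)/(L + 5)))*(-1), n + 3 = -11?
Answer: -437/15 ≈ -29.133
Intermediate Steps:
n = -14 (n = -3 - 11 = -14)
J(F, V) = 14/5 + V/5 (J(F, V) = (-14 - V)/(-5) = (-14 - V)*(-⅕) = 14/5 + V/5)
K(L) = L/3 (K(L) = -L*((L + 5)/(L + 5))*(-1)/3 = -L*((5 + L)/(5 + L))*(-1)/3 = -L*1*(-1)/3 = -L*(-1)/3 = -(-1)*L/3 = L/3)
H(T) = ⅔ (H(T) = (⅓)*2 = ⅔)
-23*(J(-6, -11) + H(N(-3))) = -23*((14/5 + (⅕)*(-11)) + ⅔) = -23*((14/5 - 11/5) + ⅔) = -23*(⅗ + ⅔) = -23*19/15 = -437/15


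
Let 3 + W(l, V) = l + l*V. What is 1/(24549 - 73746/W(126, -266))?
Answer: 11131/273279501 ≈ 4.0731e-5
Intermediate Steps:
W(l, V) = -3 + l + V*l (W(l, V) = -3 + (l + l*V) = -3 + (l + V*l) = -3 + l + V*l)
1/(24549 - 73746/W(126, -266)) = 1/(24549 - 73746/(-3 + 126 - 266*126)) = 1/(24549 - 73746/(-3 + 126 - 33516)) = 1/(24549 - 73746/(-33393)) = 1/(24549 - 73746*(-1/33393)) = 1/(24549 + 24582/11131) = 1/(273279501/11131) = 11131/273279501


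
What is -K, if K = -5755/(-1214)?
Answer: -5755/1214 ≈ -4.7405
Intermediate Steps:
K = 5755/1214 (K = -5755*(-1/1214) = 5755/1214 ≈ 4.7405)
-K = -1*5755/1214 = -5755/1214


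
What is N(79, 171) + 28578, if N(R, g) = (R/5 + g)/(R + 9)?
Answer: 6287627/220 ≈ 28580.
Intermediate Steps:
N(R, g) = (g + R/5)/(9 + R) (N(R, g) = (R*(⅕) + g)/(9 + R) = (R/5 + g)/(9 + R) = (g + R/5)/(9 + R))
N(79, 171) + 28578 = (171 + (⅕)*79)/(9 + 79) + 28578 = (171 + 79/5)/88 + 28578 = (1/88)*(934/5) + 28578 = 467/220 + 28578 = 6287627/220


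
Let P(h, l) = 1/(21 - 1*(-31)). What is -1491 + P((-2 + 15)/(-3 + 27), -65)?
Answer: -77531/52 ≈ -1491.0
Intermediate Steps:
P(h, l) = 1/52 (P(h, l) = 1/(21 + 31) = 1/52)
-1491 + P((-2 + 15)/(-3 + 27), -65) = -1491 + 1/52 = -77531/52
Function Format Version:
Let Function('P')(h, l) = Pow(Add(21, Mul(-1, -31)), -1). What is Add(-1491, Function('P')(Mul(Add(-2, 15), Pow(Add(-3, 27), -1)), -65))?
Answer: Rational(-77531, 52) ≈ -1491.0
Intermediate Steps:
Function('P')(h, l) = Rational(1, 52) (Function('P')(h, l) = Pow(Add(21, 31), -1) = Pow(52, -1) = Rational(1, 52))
Add(-1491, Function('P')(Mul(Add(-2, 15), Pow(Add(-3, 27), -1)), -65)) = Add(-1491, Rational(1, 52)) = Rational(-77531, 52)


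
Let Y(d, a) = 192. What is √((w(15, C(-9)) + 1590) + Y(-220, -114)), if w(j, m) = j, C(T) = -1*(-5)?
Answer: √1797 ≈ 42.391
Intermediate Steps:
C(T) = 5
√((w(15, C(-9)) + 1590) + Y(-220, -114)) = √((15 + 1590) + 192) = √(1605 + 192) = √1797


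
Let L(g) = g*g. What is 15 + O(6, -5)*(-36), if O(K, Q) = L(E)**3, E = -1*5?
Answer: -562485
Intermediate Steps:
E = -5
L(g) = g**2
O(K, Q) = 15625 (O(K, Q) = ((-5)**2)**3 = 25**3 = 15625)
15 + O(6, -5)*(-36) = 15 + 15625*(-36) = 15 - 562500 = -562485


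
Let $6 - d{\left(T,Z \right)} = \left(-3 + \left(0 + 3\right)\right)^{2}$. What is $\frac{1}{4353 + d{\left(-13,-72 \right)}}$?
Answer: $\frac{1}{4359} \approx 0.00022941$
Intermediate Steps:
$d{\left(T,Z \right)} = 6$ ($d{\left(T,Z \right)} = 6 - \left(-3 + \left(0 + 3\right)\right)^{2} = 6 - \left(-3 + 3\right)^{2} = 6 - 0^{2} = 6 - 0 = 6 + 0 = 6$)
$\frac{1}{4353 + d{\left(-13,-72 \right)}} = \frac{1}{4353 + 6} = \frac{1}{4359}$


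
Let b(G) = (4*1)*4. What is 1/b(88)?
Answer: 1/16 ≈ 0.062500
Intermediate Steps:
b(G) = 16 (b(G) = 4*4 = 16)
1/b(88) = 1/16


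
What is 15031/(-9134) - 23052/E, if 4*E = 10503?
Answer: -333366155/31978134 ≈ -10.425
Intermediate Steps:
E = 10503/4 (E = (1/4)*10503 = 10503/4 ≈ 2625.8)
15031/(-9134) - 23052/E = 15031/(-9134) - 23052/10503/4 = 15031*(-1/9134) - 23052*4/10503 = -15031/9134 - 30736/3501 = -333366155/31978134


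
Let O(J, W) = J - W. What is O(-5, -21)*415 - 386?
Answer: 6254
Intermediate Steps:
O(-5, -21)*415 - 386 = (-5 - 1*(-21))*415 - 386 = (-5 + 21)*415 - 386 = 16*415 - 386 = 6640 - 386 = 6254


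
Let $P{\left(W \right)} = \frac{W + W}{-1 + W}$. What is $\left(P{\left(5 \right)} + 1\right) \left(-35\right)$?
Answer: $- \frac{245}{2} \approx -122.5$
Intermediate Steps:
$P{\left(W \right)} = \frac{2 W}{-1 + W}$
$\left(P{\left(5 \right)} + 1\right) \left(-35\right) = \left(2 \cdot 5 \frac{1}{-1 + 5} + 1\right) \left(-35\right) = \left(2 \cdot 5 \cdot \frac{1}{4} + 1\right) \left(-35\right) = \left(\frac{5}{2} + 1\right) \left(-35\right) = \frac{7}{2} \left(-35\right) = - \frac{245}{2}$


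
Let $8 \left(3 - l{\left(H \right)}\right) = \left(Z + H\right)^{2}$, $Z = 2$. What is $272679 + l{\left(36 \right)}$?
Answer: $\frac{545003}{2} \approx 2.725 \cdot 10^{5}$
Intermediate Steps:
$l{\left(H \right)} = 3 - \frac{\left(2 + H\right)^{2}}{8}$
$272679 + l{\left(36 \right)} = 272679 + \left(3 - \frac{\left(2 + 36\right)^{2}}{8}\right) = 272679 + \left(3 - \frac{38^{2}}{8}\right) = 272679 + \left(3 - \frac{361}{2}\right) = 272679 - \frac{355}{2} = \frac{545003}{2}$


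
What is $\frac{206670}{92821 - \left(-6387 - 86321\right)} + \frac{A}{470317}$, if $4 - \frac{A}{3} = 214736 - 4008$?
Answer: $- \frac{6695274866}{29085814231} \approx -0.23019$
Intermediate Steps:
$A = -632172$ ($A = 12 - 3 \left(214736 - 4008\right) = 12 - 632184 = -632172$)
$\frac{206670}{92821 - \left(-6387 - 86321\right)} + \frac{A}{470317} = \frac{206670}{92821 - \left(-6387 - 86321\right)} - \frac{632172}{470317} = \frac{206670}{92821 - -92708} - \frac{632172}{470317} = \frac{206670}{92821 + 92708} - \frac{632172}{470317} = \frac{206670}{185529} - \frac{632172}{470317} = 206670 \cdot \frac{1}{185529} - \frac{632172}{470317} = \frac{68890}{61843} - \frac{632172}{470317} = - \frac{6695274866}{29085814231}$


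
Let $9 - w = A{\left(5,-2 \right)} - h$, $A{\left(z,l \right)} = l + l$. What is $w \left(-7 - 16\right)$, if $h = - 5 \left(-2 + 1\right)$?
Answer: $-414$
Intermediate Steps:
$A{\left(z,l \right)} = 2 l$
$h = 5$ ($h = \left(-5\right) \left(-1\right) = 5$)
$w = 18$ ($w = 9 - \left(2 \left(-2\right) - 5\right) = 9 - \left(-4 - 5\right) = 9 - -9 = 9 + 9 = 18$)
$w \left(-7 - 16\right) = 18 \left(-7 - 16\right) = 18 \left(-23\right) = -414$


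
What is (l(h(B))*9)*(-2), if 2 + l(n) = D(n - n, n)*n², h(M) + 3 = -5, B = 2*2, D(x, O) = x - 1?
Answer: 1188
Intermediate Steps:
D(x, O) = -1 + x
B = 4
h(M) = -8 (h(M) = -3 - 5 = -8)
l(n) = -2 - n² (l(n) = -2 + (-1 + (n - n))*n² = -2 + (-1 + 0)*n² = -2 - n²)
(l(h(B))*9)*(-2) = ((-2 - 1*(-8)²)*9)*(-2) = ((-2 - 1*64)*9)*(-2) = ((-2 - 64)*9)*(-2) = -66*9*(-2) = -594*(-2) = 1188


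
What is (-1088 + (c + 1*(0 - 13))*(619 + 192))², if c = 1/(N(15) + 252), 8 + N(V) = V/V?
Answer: 8115570278656/60025 ≈ 1.3520e+8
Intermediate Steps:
N(V) = -7 (N(V) = -8 + V/V = -8 + 1 = -7)
c = 1/245 (c = 1/(-7 + 252) = 1/245 ≈ 0.0040816)
(-1088 + (c + 1*(0 - 13))*(619 + 192))² = (-1088 + (1/245 + 1*(0 - 13))*(619 + 192))² = (-1088 + (1/245 + 1*(-13))*811)² = (-1088 + (1/245 - 13)*811)² = (-1088 - 3184/245*811)² = (-1088 - 2582224/245)² = (-2848784/245)² = 8115570278656/60025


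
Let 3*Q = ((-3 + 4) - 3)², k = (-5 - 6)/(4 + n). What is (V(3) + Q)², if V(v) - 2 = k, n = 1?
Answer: 289/225 ≈ 1.2844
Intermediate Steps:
k = -11/5 (k = (-5 - 6)/(4 + 1) = -11/5 ≈ -2.2000)
V(v) = -⅕ (V(v) = 2 - 11/5 = -⅕)
Q = 4/3 (Q = ((-3 + 4) - 3)²/3 = (1 - 3)²/3 = (⅓)*(-2)² = (⅓)*4 = 4/3 ≈ 1.3333)
(V(3) + Q)² = (-⅕ + 4/3)² = (17/15)² = 289/225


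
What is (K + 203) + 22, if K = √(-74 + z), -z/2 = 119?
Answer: 225 + 2*I*√78 ≈ 225.0 + 17.664*I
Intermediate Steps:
z = -238 (z = -2*119 = -238)
K = 2*I*√78 (K = √(-74 - 238) = √(-312) = 2*I*√78 ≈ 17.664*I)
(K + 203) + 22 = (2*I*√78 + 203) + 22 = (203 + 2*I*√78) + 22 = 225 + 2*I*√78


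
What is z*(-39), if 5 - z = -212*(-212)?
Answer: 1752621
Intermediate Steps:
z = -44939 (z = 5 - (-212)*(-212) = 5 - 1*44944 = 5 - 44944 = -44939)
z*(-39) = -44939*(-39) = 1752621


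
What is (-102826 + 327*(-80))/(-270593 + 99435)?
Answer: 4961/6583 ≈ 0.75361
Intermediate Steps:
(-102826 + 327*(-80))/(-270593 + 99435) = (-102826 - 26160)/(-171158) = -128986*(-1/171158) = 4961/6583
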